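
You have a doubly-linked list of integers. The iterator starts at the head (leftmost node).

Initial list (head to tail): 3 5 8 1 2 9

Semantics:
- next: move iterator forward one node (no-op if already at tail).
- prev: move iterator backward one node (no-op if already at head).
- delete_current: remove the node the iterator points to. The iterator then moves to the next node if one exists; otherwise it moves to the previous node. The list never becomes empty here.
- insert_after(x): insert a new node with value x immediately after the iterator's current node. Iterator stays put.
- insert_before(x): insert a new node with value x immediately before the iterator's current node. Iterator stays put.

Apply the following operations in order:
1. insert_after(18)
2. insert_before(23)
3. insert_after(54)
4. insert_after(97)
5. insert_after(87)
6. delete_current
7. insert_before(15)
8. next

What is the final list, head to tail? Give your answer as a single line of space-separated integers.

After 1 (insert_after(18)): list=[3, 18, 5, 8, 1, 2, 9] cursor@3
After 2 (insert_before(23)): list=[23, 3, 18, 5, 8, 1, 2, 9] cursor@3
After 3 (insert_after(54)): list=[23, 3, 54, 18, 5, 8, 1, 2, 9] cursor@3
After 4 (insert_after(97)): list=[23, 3, 97, 54, 18, 5, 8, 1, 2, 9] cursor@3
After 5 (insert_after(87)): list=[23, 3, 87, 97, 54, 18, 5, 8, 1, 2, 9] cursor@3
After 6 (delete_current): list=[23, 87, 97, 54, 18, 5, 8, 1, 2, 9] cursor@87
After 7 (insert_before(15)): list=[23, 15, 87, 97, 54, 18, 5, 8, 1, 2, 9] cursor@87
After 8 (next): list=[23, 15, 87, 97, 54, 18, 5, 8, 1, 2, 9] cursor@97

Answer: 23 15 87 97 54 18 5 8 1 2 9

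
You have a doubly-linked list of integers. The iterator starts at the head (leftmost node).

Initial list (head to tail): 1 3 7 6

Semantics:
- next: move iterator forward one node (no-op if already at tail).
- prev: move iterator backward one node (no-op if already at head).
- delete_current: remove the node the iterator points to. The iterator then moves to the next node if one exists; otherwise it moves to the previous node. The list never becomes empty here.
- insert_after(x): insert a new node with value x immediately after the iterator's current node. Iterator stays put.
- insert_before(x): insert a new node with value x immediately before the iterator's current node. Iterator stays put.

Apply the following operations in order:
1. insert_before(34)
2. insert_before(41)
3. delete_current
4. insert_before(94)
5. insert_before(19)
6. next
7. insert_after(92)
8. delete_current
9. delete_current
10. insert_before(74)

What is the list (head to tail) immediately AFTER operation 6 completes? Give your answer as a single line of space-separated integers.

After 1 (insert_before(34)): list=[34, 1, 3, 7, 6] cursor@1
After 2 (insert_before(41)): list=[34, 41, 1, 3, 7, 6] cursor@1
After 3 (delete_current): list=[34, 41, 3, 7, 6] cursor@3
After 4 (insert_before(94)): list=[34, 41, 94, 3, 7, 6] cursor@3
After 5 (insert_before(19)): list=[34, 41, 94, 19, 3, 7, 6] cursor@3
After 6 (next): list=[34, 41, 94, 19, 3, 7, 6] cursor@7

Answer: 34 41 94 19 3 7 6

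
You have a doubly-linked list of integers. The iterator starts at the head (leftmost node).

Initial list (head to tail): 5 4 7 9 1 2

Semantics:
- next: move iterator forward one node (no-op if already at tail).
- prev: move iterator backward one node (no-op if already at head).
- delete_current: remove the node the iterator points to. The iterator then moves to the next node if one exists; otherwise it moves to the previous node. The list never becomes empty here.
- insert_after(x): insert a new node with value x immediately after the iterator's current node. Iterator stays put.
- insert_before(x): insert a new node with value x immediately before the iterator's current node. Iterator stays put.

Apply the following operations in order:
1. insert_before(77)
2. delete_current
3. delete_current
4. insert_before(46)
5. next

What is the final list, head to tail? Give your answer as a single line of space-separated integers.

After 1 (insert_before(77)): list=[77, 5, 4, 7, 9, 1, 2] cursor@5
After 2 (delete_current): list=[77, 4, 7, 9, 1, 2] cursor@4
After 3 (delete_current): list=[77, 7, 9, 1, 2] cursor@7
After 4 (insert_before(46)): list=[77, 46, 7, 9, 1, 2] cursor@7
After 5 (next): list=[77, 46, 7, 9, 1, 2] cursor@9

Answer: 77 46 7 9 1 2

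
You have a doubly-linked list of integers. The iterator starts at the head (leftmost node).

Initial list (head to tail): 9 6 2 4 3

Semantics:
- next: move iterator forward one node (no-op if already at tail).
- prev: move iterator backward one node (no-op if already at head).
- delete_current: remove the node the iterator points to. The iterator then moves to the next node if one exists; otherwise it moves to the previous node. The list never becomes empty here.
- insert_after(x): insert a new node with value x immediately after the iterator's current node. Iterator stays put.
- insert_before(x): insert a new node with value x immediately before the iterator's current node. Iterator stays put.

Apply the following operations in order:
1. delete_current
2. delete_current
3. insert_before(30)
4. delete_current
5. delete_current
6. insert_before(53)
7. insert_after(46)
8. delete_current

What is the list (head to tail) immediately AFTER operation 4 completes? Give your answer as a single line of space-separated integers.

Answer: 30 4 3

Derivation:
After 1 (delete_current): list=[6, 2, 4, 3] cursor@6
After 2 (delete_current): list=[2, 4, 3] cursor@2
After 3 (insert_before(30)): list=[30, 2, 4, 3] cursor@2
After 4 (delete_current): list=[30, 4, 3] cursor@4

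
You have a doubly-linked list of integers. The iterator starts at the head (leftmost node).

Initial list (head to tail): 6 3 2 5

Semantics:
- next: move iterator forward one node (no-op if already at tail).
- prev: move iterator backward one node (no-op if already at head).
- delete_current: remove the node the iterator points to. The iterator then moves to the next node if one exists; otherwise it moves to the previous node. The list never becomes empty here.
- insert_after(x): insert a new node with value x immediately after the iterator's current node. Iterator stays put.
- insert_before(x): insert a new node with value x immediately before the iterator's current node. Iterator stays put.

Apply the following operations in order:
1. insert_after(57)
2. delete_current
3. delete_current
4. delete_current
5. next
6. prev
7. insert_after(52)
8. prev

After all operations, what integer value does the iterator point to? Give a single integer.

Answer: 2

Derivation:
After 1 (insert_after(57)): list=[6, 57, 3, 2, 5] cursor@6
After 2 (delete_current): list=[57, 3, 2, 5] cursor@57
After 3 (delete_current): list=[3, 2, 5] cursor@3
After 4 (delete_current): list=[2, 5] cursor@2
After 5 (next): list=[2, 5] cursor@5
After 6 (prev): list=[2, 5] cursor@2
After 7 (insert_after(52)): list=[2, 52, 5] cursor@2
After 8 (prev): list=[2, 52, 5] cursor@2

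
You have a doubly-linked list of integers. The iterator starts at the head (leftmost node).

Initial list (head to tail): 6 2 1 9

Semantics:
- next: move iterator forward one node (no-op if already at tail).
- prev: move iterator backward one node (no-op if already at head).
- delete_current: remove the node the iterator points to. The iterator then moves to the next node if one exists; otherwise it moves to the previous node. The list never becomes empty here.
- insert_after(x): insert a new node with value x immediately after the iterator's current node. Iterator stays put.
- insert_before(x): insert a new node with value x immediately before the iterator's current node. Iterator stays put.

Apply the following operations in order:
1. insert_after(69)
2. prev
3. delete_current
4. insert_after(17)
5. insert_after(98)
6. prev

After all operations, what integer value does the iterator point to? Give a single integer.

After 1 (insert_after(69)): list=[6, 69, 2, 1, 9] cursor@6
After 2 (prev): list=[6, 69, 2, 1, 9] cursor@6
After 3 (delete_current): list=[69, 2, 1, 9] cursor@69
After 4 (insert_after(17)): list=[69, 17, 2, 1, 9] cursor@69
After 5 (insert_after(98)): list=[69, 98, 17, 2, 1, 9] cursor@69
After 6 (prev): list=[69, 98, 17, 2, 1, 9] cursor@69

Answer: 69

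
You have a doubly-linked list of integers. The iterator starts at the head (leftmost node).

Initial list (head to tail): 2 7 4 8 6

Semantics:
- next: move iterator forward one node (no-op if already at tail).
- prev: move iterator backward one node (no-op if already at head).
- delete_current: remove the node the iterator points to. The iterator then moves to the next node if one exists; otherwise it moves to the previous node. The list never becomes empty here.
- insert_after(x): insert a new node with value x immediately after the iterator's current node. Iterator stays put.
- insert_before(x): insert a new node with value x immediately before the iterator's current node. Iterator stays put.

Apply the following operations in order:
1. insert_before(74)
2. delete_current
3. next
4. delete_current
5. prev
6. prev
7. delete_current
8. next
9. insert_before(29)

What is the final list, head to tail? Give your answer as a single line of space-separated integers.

After 1 (insert_before(74)): list=[74, 2, 7, 4, 8, 6] cursor@2
After 2 (delete_current): list=[74, 7, 4, 8, 6] cursor@7
After 3 (next): list=[74, 7, 4, 8, 6] cursor@4
After 4 (delete_current): list=[74, 7, 8, 6] cursor@8
After 5 (prev): list=[74, 7, 8, 6] cursor@7
After 6 (prev): list=[74, 7, 8, 6] cursor@74
After 7 (delete_current): list=[7, 8, 6] cursor@7
After 8 (next): list=[7, 8, 6] cursor@8
After 9 (insert_before(29)): list=[7, 29, 8, 6] cursor@8

Answer: 7 29 8 6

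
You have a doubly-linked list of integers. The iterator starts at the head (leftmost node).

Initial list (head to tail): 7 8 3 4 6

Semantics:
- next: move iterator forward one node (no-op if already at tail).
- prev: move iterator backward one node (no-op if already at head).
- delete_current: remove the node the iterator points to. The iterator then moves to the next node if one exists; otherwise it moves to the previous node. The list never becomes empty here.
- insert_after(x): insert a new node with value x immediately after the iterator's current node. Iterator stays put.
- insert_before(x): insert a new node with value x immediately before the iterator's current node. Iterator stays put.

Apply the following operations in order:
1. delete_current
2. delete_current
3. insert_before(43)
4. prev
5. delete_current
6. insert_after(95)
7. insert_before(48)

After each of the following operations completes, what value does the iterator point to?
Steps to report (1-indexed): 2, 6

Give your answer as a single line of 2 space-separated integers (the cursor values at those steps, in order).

After 1 (delete_current): list=[8, 3, 4, 6] cursor@8
After 2 (delete_current): list=[3, 4, 6] cursor@3
After 3 (insert_before(43)): list=[43, 3, 4, 6] cursor@3
After 4 (prev): list=[43, 3, 4, 6] cursor@43
After 5 (delete_current): list=[3, 4, 6] cursor@3
After 6 (insert_after(95)): list=[3, 95, 4, 6] cursor@3
After 7 (insert_before(48)): list=[48, 3, 95, 4, 6] cursor@3

Answer: 3 3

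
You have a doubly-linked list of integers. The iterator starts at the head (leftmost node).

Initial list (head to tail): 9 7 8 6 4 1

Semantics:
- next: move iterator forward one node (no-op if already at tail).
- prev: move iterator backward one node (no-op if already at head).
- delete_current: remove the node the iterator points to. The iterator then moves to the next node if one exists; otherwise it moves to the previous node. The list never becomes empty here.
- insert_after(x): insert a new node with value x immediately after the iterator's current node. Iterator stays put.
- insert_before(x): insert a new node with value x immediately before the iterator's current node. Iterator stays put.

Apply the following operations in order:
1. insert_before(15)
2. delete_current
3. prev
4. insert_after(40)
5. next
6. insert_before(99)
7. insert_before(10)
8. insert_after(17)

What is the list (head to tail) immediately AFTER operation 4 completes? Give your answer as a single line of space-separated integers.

After 1 (insert_before(15)): list=[15, 9, 7, 8, 6, 4, 1] cursor@9
After 2 (delete_current): list=[15, 7, 8, 6, 4, 1] cursor@7
After 3 (prev): list=[15, 7, 8, 6, 4, 1] cursor@15
After 4 (insert_after(40)): list=[15, 40, 7, 8, 6, 4, 1] cursor@15

Answer: 15 40 7 8 6 4 1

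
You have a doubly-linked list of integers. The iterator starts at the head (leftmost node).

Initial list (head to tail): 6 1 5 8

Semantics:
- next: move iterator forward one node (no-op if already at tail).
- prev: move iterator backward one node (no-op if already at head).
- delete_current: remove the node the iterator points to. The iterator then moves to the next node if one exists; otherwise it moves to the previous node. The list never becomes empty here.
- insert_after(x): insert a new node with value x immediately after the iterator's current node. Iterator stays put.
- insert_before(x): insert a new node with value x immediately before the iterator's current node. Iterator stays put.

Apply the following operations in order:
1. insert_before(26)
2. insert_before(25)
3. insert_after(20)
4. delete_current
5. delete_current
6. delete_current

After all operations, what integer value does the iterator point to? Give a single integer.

After 1 (insert_before(26)): list=[26, 6, 1, 5, 8] cursor@6
After 2 (insert_before(25)): list=[26, 25, 6, 1, 5, 8] cursor@6
After 3 (insert_after(20)): list=[26, 25, 6, 20, 1, 5, 8] cursor@6
After 4 (delete_current): list=[26, 25, 20, 1, 5, 8] cursor@20
After 5 (delete_current): list=[26, 25, 1, 5, 8] cursor@1
After 6 (delete_current): list=[26, 25, 5, 8] cursor@5

Answer: 5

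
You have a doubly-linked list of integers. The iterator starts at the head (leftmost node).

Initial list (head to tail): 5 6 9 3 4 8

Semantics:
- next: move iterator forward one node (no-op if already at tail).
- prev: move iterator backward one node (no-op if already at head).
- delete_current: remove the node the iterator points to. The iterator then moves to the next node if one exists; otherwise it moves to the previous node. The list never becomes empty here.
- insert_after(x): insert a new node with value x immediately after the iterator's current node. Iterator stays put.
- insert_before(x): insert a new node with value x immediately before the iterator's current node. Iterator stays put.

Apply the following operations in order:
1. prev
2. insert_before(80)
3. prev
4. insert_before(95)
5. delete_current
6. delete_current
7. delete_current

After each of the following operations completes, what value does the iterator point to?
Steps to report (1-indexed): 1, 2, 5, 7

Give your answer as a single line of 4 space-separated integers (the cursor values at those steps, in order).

After 1 (prev): list=[5, 6, 9, 3, 4, 8] cursor@5
After 2 (insert_before(80)): list=[80, 5, 6, 9, 3, 4, 8] cursor@5
After 3 (prev): list=[80, 5, 6, 9, 3, 4, 8] cursor@80
After 4 (insert_before(95)): list=[95, 80, 5, 6, 9, 3, 4, 8] cursor@80
After 5 (delete_current): list=[95, 5, 6, 9, 3, 4, 8] cursor@5
After 6 (delete_current): list=[95, 6, 9, 3, 4, 8] cursor@6
After 7 (delete_current): list=[95, 9, 3, 4, 8] cursor@9

Answer: 5 5 5 9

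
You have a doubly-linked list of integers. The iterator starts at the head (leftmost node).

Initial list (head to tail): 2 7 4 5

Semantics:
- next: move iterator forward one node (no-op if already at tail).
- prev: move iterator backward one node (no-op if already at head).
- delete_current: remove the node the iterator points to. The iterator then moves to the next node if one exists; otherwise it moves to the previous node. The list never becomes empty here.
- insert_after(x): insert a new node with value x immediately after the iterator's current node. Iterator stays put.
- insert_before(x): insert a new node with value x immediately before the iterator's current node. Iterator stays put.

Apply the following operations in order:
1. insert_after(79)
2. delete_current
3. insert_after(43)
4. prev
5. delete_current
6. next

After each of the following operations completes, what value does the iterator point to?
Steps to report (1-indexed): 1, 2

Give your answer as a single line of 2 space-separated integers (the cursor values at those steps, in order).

Answer: 2 79

Derivation:
After 1 (insert_after(79)): list=[2, 79, 7, 4, 5] cursor@2
After 2 (delete_current): list=[79, 7, 4, 5] cursor@79
After 3 (insert_after(43)): list=[79, 43, 7, 4, 5] cursor@79
After 4 (prev): list=[79, 43, 7, 4, 5] cursor@79
After 5 (delete_current): list=[43, 7, 4, 5] cursor@43
After 6 (next): list=[43, 7, 4, 5] cursor@7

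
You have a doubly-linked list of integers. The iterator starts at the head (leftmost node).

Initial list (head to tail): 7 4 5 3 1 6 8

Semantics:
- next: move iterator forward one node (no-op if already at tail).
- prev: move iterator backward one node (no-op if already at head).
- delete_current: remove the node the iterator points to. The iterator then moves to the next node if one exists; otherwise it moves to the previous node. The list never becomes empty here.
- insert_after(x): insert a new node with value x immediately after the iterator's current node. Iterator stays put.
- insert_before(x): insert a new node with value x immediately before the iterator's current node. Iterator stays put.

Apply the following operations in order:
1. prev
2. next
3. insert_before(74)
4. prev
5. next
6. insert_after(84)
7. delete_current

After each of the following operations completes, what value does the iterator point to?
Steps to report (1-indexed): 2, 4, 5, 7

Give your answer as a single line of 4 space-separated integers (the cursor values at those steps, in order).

After 1 (prev): list=[7, 4, 5, 3, 1, 6, 8] cursor@7
After 2 (next): list=[7, 4, 5, 3, 1, 6, 8] cursor@4
After 3 (insert_before(74)): list=[7, 74, 4, 5, 3, 1, 6, 8] cursor@4
After 4 (prev): list=[7, 74, 4, 5, 3, 1, 6, 8] cursor@74
After 5 (next): list=[7, 74, 4, 5, 3, 1, 6, 8] cursor@4
After 6 (insert_after(84)): list=[7, 74, 4, 84, 5, 3, 1, 6, 8] cursor@4
After 7 (delete_current): list=[7, 74, 84, 5, 3, 1, 6, 8] cursor@84

Answer: 4 74 4 84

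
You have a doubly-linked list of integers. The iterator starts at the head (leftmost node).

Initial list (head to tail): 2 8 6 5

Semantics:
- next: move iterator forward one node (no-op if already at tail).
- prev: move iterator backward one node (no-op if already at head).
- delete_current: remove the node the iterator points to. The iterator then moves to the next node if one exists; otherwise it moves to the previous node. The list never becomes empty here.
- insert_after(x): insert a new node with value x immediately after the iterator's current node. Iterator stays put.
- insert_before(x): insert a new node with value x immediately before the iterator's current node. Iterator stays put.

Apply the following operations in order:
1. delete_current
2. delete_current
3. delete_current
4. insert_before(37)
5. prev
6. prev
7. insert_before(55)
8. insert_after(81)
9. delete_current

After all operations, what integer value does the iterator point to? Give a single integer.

Answer: 81

Derivation:
After 1 (delete_current): list=[8, 6, 5] cursor@8
After 2 (delete_current): list=[6, 5] cursor@6
After 3 (delete_current): list=[5] cursor@5
After 4 (insert_before(37)): list=[37, 5] cursor@5
After 5 (prev): list=[37, 5] cursor@37
After 6 (prev): list=[37, 5] cursor@37
After 7 (insert_before(55)): list=[55, 37, 5] cursor@37
After 8 (insert_after(81)): list=[55, 37, 81, 5] cursor@37
After 9 (delete_current): list=[55, 81, 5] cursor@81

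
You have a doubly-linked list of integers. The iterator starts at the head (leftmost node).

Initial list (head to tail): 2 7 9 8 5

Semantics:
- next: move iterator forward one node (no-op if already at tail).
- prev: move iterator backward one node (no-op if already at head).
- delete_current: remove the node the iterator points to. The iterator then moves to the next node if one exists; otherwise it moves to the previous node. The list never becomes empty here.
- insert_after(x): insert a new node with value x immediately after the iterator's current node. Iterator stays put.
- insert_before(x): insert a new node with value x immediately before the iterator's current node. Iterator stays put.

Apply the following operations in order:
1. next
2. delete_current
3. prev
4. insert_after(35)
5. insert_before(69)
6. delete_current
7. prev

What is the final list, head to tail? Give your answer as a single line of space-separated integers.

Answer: 69 35 9 8 5

Derivation:
After 1 (next): list=[2, 7, 9, 8, 5] cursor@7
After 2 (delete_current): list=[2, 9, 8, 5] cursor@9
After 3 (prev): list=[2, 9, 8, 5] cursor@2
After 4 (insert_after(35)): list=[2, 35, 9, 8, 5] cursor@2
After 5 (insert_before(69)): list=[69, 2, 35, 9, 8, 5] cursor@2
After 6 (delete_current): list=[69, 35, 9, 8, 5] cursor@35
After 7 (prev): list=[69, 35, 9, 8, 5] cursor@69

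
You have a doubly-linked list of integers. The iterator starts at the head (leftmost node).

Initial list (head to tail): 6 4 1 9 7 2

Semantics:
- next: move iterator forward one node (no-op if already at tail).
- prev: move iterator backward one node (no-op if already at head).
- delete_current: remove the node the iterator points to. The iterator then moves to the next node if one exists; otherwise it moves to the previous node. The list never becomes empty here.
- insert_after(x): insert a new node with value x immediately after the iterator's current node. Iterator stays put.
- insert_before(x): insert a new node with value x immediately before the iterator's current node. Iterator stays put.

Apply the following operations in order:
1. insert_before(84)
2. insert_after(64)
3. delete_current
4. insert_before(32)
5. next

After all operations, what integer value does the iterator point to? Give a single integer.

Answer: 4

Derivation:
After 1 (insert_before(84)): list=[84, 6, 4, 1, 9, 7, 2] cursor@6
After 2 (insert_after(64)): list=[84, 6, 64, 4, 1, 9, 7, 2] cursor@6
After 3 (delete_current): list=[84, 64, 4, 1, 9, 7, 2] cursor@64
After 4 (insert_before(32)): list=[84, 32, 64, 4, 1, 9, 7, 2] cursor@64
After 5 (next): list=[84, 32, 64, 4, 1, 9, 7, 2] cursor@4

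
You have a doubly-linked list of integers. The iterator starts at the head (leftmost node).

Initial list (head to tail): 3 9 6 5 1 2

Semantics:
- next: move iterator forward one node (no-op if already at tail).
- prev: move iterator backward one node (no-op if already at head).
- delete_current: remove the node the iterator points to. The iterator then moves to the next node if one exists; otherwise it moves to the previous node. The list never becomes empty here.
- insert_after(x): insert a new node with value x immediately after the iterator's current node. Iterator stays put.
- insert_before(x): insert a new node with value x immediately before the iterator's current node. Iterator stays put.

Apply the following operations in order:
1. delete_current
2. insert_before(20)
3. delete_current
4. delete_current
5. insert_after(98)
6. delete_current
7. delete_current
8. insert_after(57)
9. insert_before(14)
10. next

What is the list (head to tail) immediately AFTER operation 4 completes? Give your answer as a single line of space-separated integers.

After 1 (delete_current): list=[9, 6, 5, 1, 2] cursor@9
After 2 (insert_before(20)): list=[20, 9, 6, 5, 1, 2] cursor@9
After 3 (delete_current): list=[20, 6, 5, 1, 2] cursor@6
After 4 (delete_current): list=[20, 5, 1, 2] cursor@5

Answer: 20 5 1 2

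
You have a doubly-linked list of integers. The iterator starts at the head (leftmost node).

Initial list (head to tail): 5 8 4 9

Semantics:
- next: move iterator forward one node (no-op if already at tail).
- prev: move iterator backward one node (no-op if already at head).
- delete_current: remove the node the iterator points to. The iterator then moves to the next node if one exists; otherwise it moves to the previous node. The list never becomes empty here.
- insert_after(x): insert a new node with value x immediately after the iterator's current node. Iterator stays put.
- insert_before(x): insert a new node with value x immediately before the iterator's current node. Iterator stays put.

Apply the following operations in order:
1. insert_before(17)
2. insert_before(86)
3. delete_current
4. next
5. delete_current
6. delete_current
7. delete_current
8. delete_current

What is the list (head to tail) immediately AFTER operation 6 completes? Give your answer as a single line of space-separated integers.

Answer: 17 86 8

Derivation:
After 1 (insert_before(17)): list=[17, 5, 8, 4, 9] cursor@5
After 2 (insert_before(86)): list=[17, 86, 5, 8, 4, 9] cursor@5
After 3 (delete_current): list=[17, 86, 8, 4, 9] cursor@8
After 4 (next): list=[17, 86, 8, 4, 9] cursor@4
After 5 (delete_current): list=[17, 86, 8, 9] cursor@9
After 6 (delete_current): list=[17, 86, 8] cursor@8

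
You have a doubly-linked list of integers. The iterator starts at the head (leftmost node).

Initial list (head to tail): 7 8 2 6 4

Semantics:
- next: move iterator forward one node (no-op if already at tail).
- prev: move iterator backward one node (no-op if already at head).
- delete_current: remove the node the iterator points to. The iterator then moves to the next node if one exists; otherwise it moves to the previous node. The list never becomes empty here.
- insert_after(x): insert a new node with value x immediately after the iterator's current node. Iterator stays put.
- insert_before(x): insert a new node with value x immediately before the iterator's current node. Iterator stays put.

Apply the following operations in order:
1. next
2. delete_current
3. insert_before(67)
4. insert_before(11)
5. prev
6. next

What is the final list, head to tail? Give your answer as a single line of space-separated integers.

Answer: 7 67 11 2 6 4

Derivation:
After 1 (next): list=[7, 8, 2, 6, 4] cursor@8
After 2 (delete_current): list=[7, 2, 6, 4] cursor@2
After 3 (insert_before(67)): list=[7, 67, 2, 6, 4] cursor@2
After 4 (insert_before(11)): list=[7, 67, 11, 2, 6, 4] cursor@2
After 5 (prev): list=[7, 67, 11, 2, 6, 4] cursor@11
After 6 (next): list=[7, 67, 11, 2, 6, 4] cursor@2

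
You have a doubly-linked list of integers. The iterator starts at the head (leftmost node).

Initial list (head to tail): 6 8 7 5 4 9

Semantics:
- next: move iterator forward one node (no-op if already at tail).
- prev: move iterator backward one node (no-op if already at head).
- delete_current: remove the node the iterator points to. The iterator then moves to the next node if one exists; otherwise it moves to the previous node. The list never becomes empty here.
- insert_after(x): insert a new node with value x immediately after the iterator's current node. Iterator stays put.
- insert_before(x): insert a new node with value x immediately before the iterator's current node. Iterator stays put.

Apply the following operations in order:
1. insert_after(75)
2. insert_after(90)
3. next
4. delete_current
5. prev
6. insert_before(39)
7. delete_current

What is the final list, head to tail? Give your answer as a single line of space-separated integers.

After 1 (insert_after(75)): list=[6, 75, 8, 7, 5, 4, 9] cursor@6
After 2 (insert_after(90)): list=[6, 90, 75, 8, 7, 5, 4, 9] cursor@6
After 3 (next): list=[6, 90, 75, 8, 7, 5, 4, 9] cursor@90
After 4 (delete_current): list=[6, 75, 8, 7, 5, 4, 9] cursor@75
After 5 (prev): list=[6, 75, 8, 7, 5, 4, 9] cursor@6
After 6 (insert_before(39)): list=[39, 6, 75, 8, 7, 5, 4, 9] cursor@6
After 7 (delete_current): list=[39, 75, 8, 7, 5, 4, 9] cursor@75

Answer: 39 75 8 7 5 4 9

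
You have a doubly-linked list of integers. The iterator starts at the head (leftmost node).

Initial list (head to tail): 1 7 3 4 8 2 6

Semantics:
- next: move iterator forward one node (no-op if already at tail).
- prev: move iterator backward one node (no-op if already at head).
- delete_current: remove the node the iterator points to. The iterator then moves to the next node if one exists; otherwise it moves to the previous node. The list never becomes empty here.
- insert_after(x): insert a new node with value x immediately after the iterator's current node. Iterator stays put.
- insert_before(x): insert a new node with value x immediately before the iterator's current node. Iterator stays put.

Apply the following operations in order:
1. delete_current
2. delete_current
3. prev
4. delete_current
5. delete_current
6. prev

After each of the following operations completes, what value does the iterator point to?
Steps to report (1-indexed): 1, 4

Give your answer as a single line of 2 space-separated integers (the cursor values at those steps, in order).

After 1 (delete_current): list=[7, 3, 4, 8, 2, 6] cursor@7
After 2 (delete_current): list=[3, 4, 8, 2, 6] cursor@3
After 3 (prev): list=[3, 4, 8, 2, 6] cursor@3
After 4 (delete_current): list=[4, 8, 2, 6] cursor@4
After 5 (delete_current): list=[8, 2, 6] cursor@8
After 6 (prev): list=[8, 2, 6] cursor@8

Answer: 7 4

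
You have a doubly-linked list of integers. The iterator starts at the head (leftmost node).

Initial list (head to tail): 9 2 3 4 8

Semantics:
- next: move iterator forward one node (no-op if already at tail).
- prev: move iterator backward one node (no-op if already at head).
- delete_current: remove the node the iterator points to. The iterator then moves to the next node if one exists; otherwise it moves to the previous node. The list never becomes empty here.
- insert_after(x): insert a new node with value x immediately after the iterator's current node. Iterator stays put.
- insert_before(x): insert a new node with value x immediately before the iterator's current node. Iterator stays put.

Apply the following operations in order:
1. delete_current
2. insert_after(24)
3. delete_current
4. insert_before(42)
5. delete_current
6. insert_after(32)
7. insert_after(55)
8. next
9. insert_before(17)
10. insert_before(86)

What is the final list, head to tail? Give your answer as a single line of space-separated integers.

After 1 (delete_current): list=[2, 3, 4, 8] cursor@2
After 2 (insert_after(24)): list=[2, 24, 3, 4, 8] cursor@2
After 3 (delete_current): list=[24, 3, 4, 8] cursor@24
After 4 (insert_before(42)): list=[42, 24, 3, 4, 8] cursor@24
After 5 (delete_current): list=[42, 3, 4, 8] cursor@3
After 6 (insert_after(32)): list=[42, 3, 32, 4, 8] cursor@3
After 7 (insert_after(55)): list=[42, 3, 55, 32, 4, 8] cursor@3
After 8 (next): list=[42, 3, 55, 32, 4, 8] cursor@55
After 9 (insert_before(17)): list=[42, 3, 17, 55, 32, 4, 8] cursor@55
After 10 (insert_before(86)): list=[42, 3, 17, 86, 55, 32, 4, 8] cursor@55

Answer: 42 3 17 86 55 32 4 8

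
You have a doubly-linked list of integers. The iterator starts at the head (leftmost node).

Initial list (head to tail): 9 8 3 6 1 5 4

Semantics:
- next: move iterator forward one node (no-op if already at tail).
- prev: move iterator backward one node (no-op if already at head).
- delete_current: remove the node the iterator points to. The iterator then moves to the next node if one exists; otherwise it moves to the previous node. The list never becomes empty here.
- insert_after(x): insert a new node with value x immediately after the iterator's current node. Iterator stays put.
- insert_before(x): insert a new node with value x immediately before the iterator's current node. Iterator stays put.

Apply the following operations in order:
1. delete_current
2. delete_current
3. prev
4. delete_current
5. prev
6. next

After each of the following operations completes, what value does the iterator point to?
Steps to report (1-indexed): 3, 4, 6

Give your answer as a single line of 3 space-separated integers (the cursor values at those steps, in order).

After 1 (delete_current): list=[8, 3, 6, 1, 5, 4] cursor@8
After 2 (delete_current): list=[3, 6, 1, 5, 4] cursor@3
After 3 (prev): list=[3, 6, 1, 5, 4] cursor@3
After 4 (delete_current): list=[6, 1, 5, 4] cursor@6
After 5 (prev): list=[6, 1, 5, 4] cursor@6
After 6 (next): list=[6, 1, 5, 4] cursor@1

Answer: 3 6 1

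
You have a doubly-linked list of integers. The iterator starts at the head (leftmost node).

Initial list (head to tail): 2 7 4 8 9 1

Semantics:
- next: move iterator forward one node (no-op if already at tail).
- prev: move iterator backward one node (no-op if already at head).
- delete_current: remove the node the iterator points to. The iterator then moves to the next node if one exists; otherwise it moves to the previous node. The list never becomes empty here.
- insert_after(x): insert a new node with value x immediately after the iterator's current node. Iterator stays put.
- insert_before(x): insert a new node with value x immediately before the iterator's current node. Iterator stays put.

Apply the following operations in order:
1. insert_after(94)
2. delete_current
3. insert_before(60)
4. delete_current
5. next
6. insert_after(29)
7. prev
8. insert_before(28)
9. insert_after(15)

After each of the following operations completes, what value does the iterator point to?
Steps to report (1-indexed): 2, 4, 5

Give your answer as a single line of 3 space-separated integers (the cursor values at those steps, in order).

After 1 (insert_after(94)): list=[2, 94, 7, 4, 8, 9, 1] cursor@2
After 2 (delete_current): list=[94, 7, 4, 8, 9, 1] cursor@94
After 3 (insert_before(60)): list=[60, 94, 7, 4, 8, 9, 1] cursor@94
After 4 (delete_current): list=[60, 7, 4, 8, 9, 1] cursor@7
After 5 (next): list=[60, 7, 4, 8, 9, 1] cursor@4
After 6 (insert_after(29)): list=[60, 7, 4, 29, 8, 9, 1] cursor@4
After 7 (prev): list=[60, 7, 4, 29, 8, 9, 1] cursor@7
After 8 (insert_before(28)): list=[60, 28, 7, 4, 29, 8, 9, 1] cursor@7
After 9 (insert_after(15)): list=[60, 28, 7, 15, 4, 29, 8, 9, 1] cursor@7

Answer: 94 7 4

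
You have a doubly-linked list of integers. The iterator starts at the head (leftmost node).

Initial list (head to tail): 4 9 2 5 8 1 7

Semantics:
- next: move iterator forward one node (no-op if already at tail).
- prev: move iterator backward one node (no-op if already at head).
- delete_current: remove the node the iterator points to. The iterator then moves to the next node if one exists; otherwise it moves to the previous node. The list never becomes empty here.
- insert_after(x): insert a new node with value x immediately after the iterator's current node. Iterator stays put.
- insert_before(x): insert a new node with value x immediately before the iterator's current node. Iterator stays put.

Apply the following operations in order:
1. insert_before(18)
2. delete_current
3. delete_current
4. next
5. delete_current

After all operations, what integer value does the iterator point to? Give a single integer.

After 1 (insert_before(18)): list=[18, 4, 9, 2, 5, 8, 1, 7] cursor@4
After 2 (delete_current): list=[18, 9, 2, 5, 8, 1, 7] cursor@9
After 3 (delete_current): list=[18, 2, 5, 8, 1, 7] cursor@2
After 4 (next): list=[18, 2, 5, 8, 1, 7] cursor@5
After 5 (delete_current): list=[18, 2, 8, 1, 7] cursor@8

Answer: 8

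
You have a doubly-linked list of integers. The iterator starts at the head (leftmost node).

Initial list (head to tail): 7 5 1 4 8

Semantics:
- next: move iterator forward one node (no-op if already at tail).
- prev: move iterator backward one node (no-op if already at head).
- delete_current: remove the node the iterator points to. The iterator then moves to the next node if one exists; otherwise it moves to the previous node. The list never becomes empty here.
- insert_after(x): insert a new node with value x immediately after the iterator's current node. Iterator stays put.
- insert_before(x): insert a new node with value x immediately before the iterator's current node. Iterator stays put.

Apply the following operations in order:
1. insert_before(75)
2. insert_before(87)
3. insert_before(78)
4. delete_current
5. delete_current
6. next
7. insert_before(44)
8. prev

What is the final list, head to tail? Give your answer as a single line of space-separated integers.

Answer: 75 87 78 1 44 4 8

Derivation:
After 1 (insert_before(75)): list=[75, 7, 5, 1, 4, 8] cursor@7
After 2 (insert_before(87)): list=[75, 87, 7, 5, 1, 4, 8] cursor@7
After 3 (insert_before(78)): list=[75, 87, 78, 7, 5, 1, 4, 8] cursor@7
After 4 (delete_current): list=[75, 87, 78, 5, 1, 4, 8] cursor@5
After 5 (delete_current): list=[75, 87, 78, 1, 4, 8] cursor@1
After 6 (next): list=[75, 87, 78, 1, 4, 8] cursor@4
After 7 (insert_before(44)): list=[75, 87, 78, 1, 44, 4, 8] cursor@4
After 8 (prev): list=[75, 87, 78, 1, 44, 4, 8] cursor@44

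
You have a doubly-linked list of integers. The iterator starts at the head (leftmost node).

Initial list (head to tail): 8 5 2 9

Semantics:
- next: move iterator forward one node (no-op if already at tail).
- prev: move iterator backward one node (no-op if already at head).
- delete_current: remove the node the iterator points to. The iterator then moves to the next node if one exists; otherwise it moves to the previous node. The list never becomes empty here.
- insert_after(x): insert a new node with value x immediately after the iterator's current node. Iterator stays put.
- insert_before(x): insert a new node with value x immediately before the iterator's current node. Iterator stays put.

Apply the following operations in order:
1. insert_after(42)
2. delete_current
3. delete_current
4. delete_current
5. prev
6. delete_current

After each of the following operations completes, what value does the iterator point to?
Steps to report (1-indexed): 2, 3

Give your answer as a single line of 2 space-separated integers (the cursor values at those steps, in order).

Answer: 42 5

Derivation:
After 1 (insert_after(42)): list=[8, 42, 5, 2, 9] cursor@8
After 2 (delete_current): list=[42, 5, 2, 9] cursor@42
After 3 (delete_current): list=[5, 2, 9] cursor@5
After 4 (delete_current): list=[2, 9] cursor@2
After 5 (prev): list=[2, 9] cursor@2
After 6 (delete_current): list=[9] cursor@9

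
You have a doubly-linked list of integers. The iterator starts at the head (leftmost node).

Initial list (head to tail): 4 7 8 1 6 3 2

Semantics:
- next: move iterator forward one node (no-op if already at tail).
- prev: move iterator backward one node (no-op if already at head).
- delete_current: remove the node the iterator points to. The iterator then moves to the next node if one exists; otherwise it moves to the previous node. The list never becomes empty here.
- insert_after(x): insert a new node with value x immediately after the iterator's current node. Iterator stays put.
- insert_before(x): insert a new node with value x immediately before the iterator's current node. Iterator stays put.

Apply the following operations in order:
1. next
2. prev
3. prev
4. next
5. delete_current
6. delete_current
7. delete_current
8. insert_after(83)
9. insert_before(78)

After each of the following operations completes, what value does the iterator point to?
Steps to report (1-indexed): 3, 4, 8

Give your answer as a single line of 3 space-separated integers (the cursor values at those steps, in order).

After 1 (next): list=[4, 7, 8, 1, 6, 3, 2] cursor@7
After 2 (prev): list=[4, 7, 8, 1, 6, 3, 2] cursor@4
After 3 (prev): list=[4, 7, 8, 1, 6, 3, 2] cursor@4
After 4 (next): list=[4, 7, 8, 1, 6, 3, 2] cursor@7
After 5 (delete_current): list=[4, 8, 1, 6, 3, 2] cursor@8
After 6 (delete_current): list=[4, 1, 6, 3, 2] cursor@1
After 7 (delete_current): list=[4, 6, 3, 2] cursor@6
After 8 (insert_after(83)): list=[4, 6, 83, 3, 2] cursor@6
After 9 (insert_before(78)): list=[4, 78, 6, 83, 3, 2] cursor@6

Answer: 4 7 6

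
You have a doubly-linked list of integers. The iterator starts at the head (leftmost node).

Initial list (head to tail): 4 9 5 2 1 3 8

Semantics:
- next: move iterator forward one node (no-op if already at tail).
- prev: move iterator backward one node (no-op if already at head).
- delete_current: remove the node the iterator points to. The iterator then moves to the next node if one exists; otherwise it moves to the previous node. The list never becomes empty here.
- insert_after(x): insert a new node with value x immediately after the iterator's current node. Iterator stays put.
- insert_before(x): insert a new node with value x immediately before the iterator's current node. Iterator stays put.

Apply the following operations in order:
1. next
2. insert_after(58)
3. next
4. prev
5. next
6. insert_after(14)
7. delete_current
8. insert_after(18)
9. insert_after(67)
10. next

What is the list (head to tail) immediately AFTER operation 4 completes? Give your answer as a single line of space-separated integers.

After 1 (next): list=[4, 9, 5, 2, 1, 3, 8] cursor@9
After 2 (insert_after(58)): list=[4, 9, 58, 5, 2, 1, 3, 8] cursor@9
After 3 (next): list=[4, 9, 58, 5, 2, 1, 3, 8] cursor@58
After 4 (prev): list=[4, 9, 58, 5, 2, 1, 3, 8] cursor@9

Answer: 4 9 58 5 2 1 3 8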